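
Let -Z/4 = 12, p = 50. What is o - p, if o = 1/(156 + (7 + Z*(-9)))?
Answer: -29749/595 ≈ -49.998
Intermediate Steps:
Z = -48 (Z = -4*12 = -48)
o = 1/595 (o = 1/(156 + (7 - 48*(-9))) = 1/(156 + (7 + 432)) = 1/(156 + 439) = 1/595 ≈ 0.0016807)
o - p = 1/595 - 1*50 = 1/595 - 50 = -29749/595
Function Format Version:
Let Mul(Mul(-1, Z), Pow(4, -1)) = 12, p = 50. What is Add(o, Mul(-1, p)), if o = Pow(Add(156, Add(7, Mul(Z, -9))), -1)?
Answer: Rational(-29749, 595) ≈ -49.998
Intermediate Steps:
Z = -48 (Z = Mul(-4, 12) = -48)
o = Rational(1, 595) (o = Pow(Add(156, Add(7, Mul(-48, -9))), -1) = Pow(Add(156, Add(7, 432)), -1) = Pow(Add(156, 439), -1) = Pow(595, -1) = Rational(1, 595) ≈ 0.0016807)
Add(o, Mul(-1, p)) = Add(Rational(1, 595), Mul(-1, 50)) = Add(Rational(1, 595), -50) = Rational(-29749, 595)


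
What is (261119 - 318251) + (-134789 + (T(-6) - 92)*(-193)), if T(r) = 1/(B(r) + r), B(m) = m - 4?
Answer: -2786447/16 ≈ -1.7415e+5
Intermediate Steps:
B(m) = -4 + m
T(r) = 1/(-4 + 2*r) (T(r) = 1/((-4 + r) + r) = 1/(-4 + 2*r))
(261119 - 318251) + (-134789 + (T(-6) - 92)*(-193)) = (261119 - 318251) + (-134789 + (1/(2*(-2 - 6)) - 92)*(-193)) = -57132 + (-134789 + ((½)/(-8) - 92)*(-193)) = -57132 + (-134789 + ((½)*(-⅛) - 92)*(-193)) = -57132 + (-134789 + (-1/16 - 92)*(-193)) = -57132 + (-134789 - 1473/16*(-193)) = -57132 + (-134789 + 284289/16) = -57132 - 1872335/16 = -2786447/16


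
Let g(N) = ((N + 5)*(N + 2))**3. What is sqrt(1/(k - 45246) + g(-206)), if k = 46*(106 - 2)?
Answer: sqrt(112868659218698484851954)/40462 ≈ 8.3031e+6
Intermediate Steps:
k = 4784 (k = 46*104 = 4784)
g(N) = (2 + N)**3*(5 + N)**3 (g(N) = ((5 + N)*(2 + N))**3 = ((2 + N)*(5 + N))**3 = (2 + N)**3*(5 + N)**3)
sqrt(1/(k - 45246) + g(-206)) = sqrt(1/(4784 - 45246) + (2 - 206)**3*(5 - 206)**3) = sqrt(1/(-40462) + (-204)**3*(-201)**3) = sqrt(-1/40462 - 8489664*(-8120601)) = sqrt(-1/40462 + 68941173968064) = sqrt(2789497781095805567/40462) = sqrt(112868659218698484851954)/40462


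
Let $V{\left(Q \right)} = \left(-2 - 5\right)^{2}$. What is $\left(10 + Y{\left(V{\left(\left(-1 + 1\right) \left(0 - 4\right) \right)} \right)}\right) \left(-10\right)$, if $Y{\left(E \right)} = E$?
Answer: $-590$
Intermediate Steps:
$V{\left(Q \right)} = 49$ ($V{\left(Q \right)} = \left(-7\right)^{2} = 49$)
$\left(10 + Y{\left(V{\left(\left(-1 + 1\right) \left(0 - 4\right) \right)} \right)}\right) \left(-10\right) = \left(10 + 49\right) \left(-10\right) = 59 \left(-10\right) = -590$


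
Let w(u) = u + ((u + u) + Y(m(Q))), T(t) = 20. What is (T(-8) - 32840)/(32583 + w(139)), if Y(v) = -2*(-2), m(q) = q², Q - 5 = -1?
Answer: -8205/8251 ≈ -0.99442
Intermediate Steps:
Q = 4 (Q = 5 - 1 = 4)
Y(v) = 4
w(u) = 4 + 3*u (w(u) = u + ((u + u) + 4) = u + (2*u + 4) = u + (4 + 2*u) = 4 + 3*u)
(T(-8) - 32840)/(32583 + w(139)) = (20 - 32840)/(32583 + (4 + 3*139)) = -32820/(32583 + (4 + 417)) = -32820/(32583 + 421) = -32820/33004 = -32820*1/33004 = -8205/8251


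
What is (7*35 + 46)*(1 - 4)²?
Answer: 2619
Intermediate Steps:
(7*35 + 46)*(1 - 4)² = (245 + 46)*(-3)² = 291*9 = 2619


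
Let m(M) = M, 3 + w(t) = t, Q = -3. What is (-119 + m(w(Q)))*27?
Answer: -3375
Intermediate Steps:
w(t) = -3 + t
(-119 + m(w(Q)))*27 = (-119 + (-3 - 3))*27 = (-119 - 6)*27 = -125*27 = -3375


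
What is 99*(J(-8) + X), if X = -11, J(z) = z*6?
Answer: -5841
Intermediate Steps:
J(z) = 6*z
99*(J(-8) + X) = 99*(6*(-8) - 11) = 99*(-48 - 11) = 99*(-59) = -5841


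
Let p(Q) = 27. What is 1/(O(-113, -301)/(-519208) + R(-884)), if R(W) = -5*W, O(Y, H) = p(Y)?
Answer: 519208/2294899333 ≈ 0.00022624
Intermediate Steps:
O(Y, H) = 27
1/(O(-113, -301)/(-519208) + R(-884)) = 1/(27/(-519208) - 5*(-884)) = 1/(27*(-1/519208) + 4420) = 1/(-27/519208 + 4420) = 1/(2294899333/519208) = 519208/2294899333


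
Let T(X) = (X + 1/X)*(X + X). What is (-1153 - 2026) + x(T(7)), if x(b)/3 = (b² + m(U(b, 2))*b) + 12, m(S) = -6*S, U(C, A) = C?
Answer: -153143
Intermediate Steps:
T(X) = 2*X*(X + 1/X) (T(X) = (X + 1/X)*(2*X) = 2*X*(X + 1/X))
x(b) = 36 - 15*b² (x(b) = 3*((b² + (-6*b)*b) + 12) = 3*((b² - 6*b²) + 12) = 3*(-5*b² + 12) = 3*(12 - 5*b²) = 36 - 15*b²)
(-1153 - 2026) + x(T(7)) = (-1153 - 2026) + (36 - 15*(2 + 2*7²)²) = -3179 + (36 - 15*(2 + 2*49)²) = -3179 + (36 - 15*(2 + 98)²) = -3179 + (36 - 15*100²) = -3179 + (36 - 15*10000) = -3179 + (36 - 150000) = -3179 - 149964 = -153143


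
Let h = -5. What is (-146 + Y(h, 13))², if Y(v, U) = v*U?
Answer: 44521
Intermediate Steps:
Y(v, U) = U*v
(-146 + Y(h, 13))² = (-146 + 13*(-5))² = (-146 - 65)² = (-211)² = 44521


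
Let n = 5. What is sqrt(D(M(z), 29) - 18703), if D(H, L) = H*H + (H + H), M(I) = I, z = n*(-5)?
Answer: 4*I*sqrt(1133) ≈ 134.64*I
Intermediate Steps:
z = -25 (z = 5*(-5) = -25)
D(H, L) = H**2 + 2*H
sqrt(D(M(z), 29) - 18703) = sqrt(-25*(2 - 25) - 18703) = sqrt(-25*(-23) - 18703) = sqrt(575 - 18703) = sqrt(-18128) = 4*I*sqrt(1133)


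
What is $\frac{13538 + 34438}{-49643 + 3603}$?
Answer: $- \frac{5997}{5755} \approx -1.042$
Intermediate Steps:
$\frac{13538 + 34438}{-49643 + 3603} = \frac{47976}{-46040} = 47976 \left(- \frac{1}{46040}\right) = - \frac{5997}{5755}$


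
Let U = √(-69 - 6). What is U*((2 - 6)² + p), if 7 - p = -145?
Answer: 840*I*√3 ≈ 1454.9*I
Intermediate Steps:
p = 152 (p = 7 - 1*(-145) = 7 + 145 = 152)
U = 5*I*√3 (U = √(-75) = 5*I*√3 ≈ 8.6602*I)
U*((2 - 6)² + p) = (5*I*√3)*((2 - 6)² + 152) = (5*I*√3)*((-4)² + 152) = (5*I*√3)*(16 + 152) = (5*I*√3)*168 = 840*I*√3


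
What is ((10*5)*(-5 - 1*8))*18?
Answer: -11700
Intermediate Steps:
((10*5)*(-5 - 1*8))*18 = (50*(-5 - 8))*18 = (50*(-13))*18 = -650*18 = -11700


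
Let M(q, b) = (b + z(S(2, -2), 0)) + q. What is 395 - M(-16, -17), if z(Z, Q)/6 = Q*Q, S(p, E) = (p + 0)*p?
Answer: 428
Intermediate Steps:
S(p, E) = p² (S(p, E) = p*p = p²)
z(Z, Q) = 6*Q² (z(Z, Q) = 6*(Q*Q) = 6*Q²)
M(q, b) = b + q (M(q, b) = (b + 6*0²) + q = (b + 6*0) + q = (b + 0) + q = b + q)
395 - M(-16, -17) = 395 - (-17 - 16) = 395 - 1*(-33) = 395 + 33 = 428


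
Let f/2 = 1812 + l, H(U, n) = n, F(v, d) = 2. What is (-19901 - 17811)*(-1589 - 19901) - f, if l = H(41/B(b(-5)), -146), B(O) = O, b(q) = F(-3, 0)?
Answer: 810427548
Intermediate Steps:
b(q) = 2
l = -146
f = 3332 (f = 2*(1812 - 146) = 2*1666 = 3332)
(-19901 - 17811)*(-1589 - 19901) - f = (-19901 - 17811)*(-1589 - 19901) - 1*3332 = -37712*(-21490) - 3332 = 810430880 - 3332 = 810427548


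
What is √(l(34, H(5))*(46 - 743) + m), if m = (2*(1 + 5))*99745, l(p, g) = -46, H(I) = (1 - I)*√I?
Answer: √1229002 ≈ 1108.6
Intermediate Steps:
H(I) = √I*(1 - I)
m = 1196940 (m = (2*6)*99745 = 12*99745 = 1196940)
√(l(34, H(5))*(46 - 743) + m) = √(-46*(46 - 743) + 1196940) = √(-46*(-697) + 1196940) = √(32062 + 1196940) = √1229002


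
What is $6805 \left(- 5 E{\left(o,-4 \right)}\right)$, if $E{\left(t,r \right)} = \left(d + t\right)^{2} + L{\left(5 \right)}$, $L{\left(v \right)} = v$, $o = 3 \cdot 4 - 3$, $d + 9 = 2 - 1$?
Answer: $-204150$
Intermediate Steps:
$d = -8$ ($d = -9 + \left(2 - 1\right) = -9 + 1 = -8$)
$o = 9$ ($o = 12 - 3 = 9$)
$E{\left(t,r \right)} = 5 + \left(-8 + t\right)^{2}$ ($E{\left(t,r \right)} = \left(-8 + t\right)^{2} + 5 = 5 + \left(-8 + t\right)^{2}$)
$6805 \left(- 5 E{\left(o,-4 \right)}\right) = 6805 \left(- 5 \left(5 + \left(-8 + 9\right)^{2}\right)\right) = 6805 \left(- 5 \left(5 + 1^{2}\right)\right) = 6805 \left(- 5 \left(5 + 1\right)\right) = 6805 \left(\left(-5\right) 6\right) = 6805 \left(-30\right) = -204150$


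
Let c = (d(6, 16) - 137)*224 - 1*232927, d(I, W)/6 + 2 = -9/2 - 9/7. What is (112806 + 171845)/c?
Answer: -284651/274079 ≈ -1.0386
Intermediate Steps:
d(I, W) = -327/7 (d(I, W) = -12 + 6*(-9/2 - 9/7) = -12 + 6*(-81/14) = -12 - 243/7 = -327/7)
c = -274079 (c = (-327/7 - 137)*224 - 1*232927 = -1286/7*224 - 232927 = -41152 - 232927 = -274079)
(112806 + 171845)/c = (112806 + 171845)/(-274079) = 284651*(-1/274079) = -284651/274079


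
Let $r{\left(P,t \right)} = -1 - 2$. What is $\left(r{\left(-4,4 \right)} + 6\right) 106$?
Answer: $318$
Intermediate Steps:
$r{\left(P,t \right)} = -3$
$\left(r{\left(-4,4 \right)} + 6\right) 106 = \left(-3 + 6\right) 106 = 3 \cdot 106 = 318$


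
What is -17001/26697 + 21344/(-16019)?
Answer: -280719929/142553081 ≈ -1.9692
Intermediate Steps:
-17001/26697 + 21344/(-16019) = -17001*1/26697 + 21344*(-1/16019) = -5667/8899 - 21344/16019 = -280719929/142553081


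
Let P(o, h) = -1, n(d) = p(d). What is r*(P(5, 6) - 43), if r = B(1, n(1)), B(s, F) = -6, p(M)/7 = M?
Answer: 264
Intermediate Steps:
p(M) = 7*M
n(d) = 7*d
r = -6
r*(P(5, 6) - 43) = -6*(-1 - 43) = -6*(-44) = 264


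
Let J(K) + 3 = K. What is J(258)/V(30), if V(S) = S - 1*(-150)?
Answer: 17/12 ≈ 1.4167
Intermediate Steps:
V(S) = 150 + S (V(S) = S + 150 = 150 + S)
J(K) = -3 + K
J(258)/V(30) = (-3 + 258)/(150 + 30) = 255/180 = 255*(1/180) = 17/12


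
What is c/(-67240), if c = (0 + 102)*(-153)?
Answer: 7803/33620 ≈ 0.23209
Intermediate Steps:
c = -15606 (c = 102*(-153) = -15606)
c/(-67240) = -15606/(-67240) = -15606*(-1/67240) = 7803/33620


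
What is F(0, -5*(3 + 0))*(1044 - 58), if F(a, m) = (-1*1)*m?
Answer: 14790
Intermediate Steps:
F(a, m) = -m
F(0, -5*(3 + 0))*(1044 - 58) = (-(-5)*(3 + 0))*(1044 - 58) = -(-5)*3*986 = -1*(-15)*986 = 15*986 = 14790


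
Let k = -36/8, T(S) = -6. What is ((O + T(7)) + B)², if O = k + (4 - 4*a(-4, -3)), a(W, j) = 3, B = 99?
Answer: 25921/4 ≈ 6480.3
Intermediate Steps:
k = -9/2 (k = -36*⅛ = -9/2 ≈ -4.5000)
O = -25/2 (O = -9/2 + (4 - 4*3) = -9/2 + (4 - 12) = -9/2 - 8 = -25/2 ≈ -12.500)
((O + T(7)) + B)² = ((-25/2 - 6) + 99)² = (-37/2 + 99)² = (161/2)² = 25921/4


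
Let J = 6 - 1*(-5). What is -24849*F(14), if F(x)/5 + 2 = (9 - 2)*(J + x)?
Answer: -21494385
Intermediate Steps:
J = 11 (J = 6 + 5 = 11)
F(x) = 375 + 35*x (F(x) = -10 + 5*((9 - 2)*(11 + x)) = -10 + 5*(7*(11 + x)) = -10 + 5*(77 + 7*x) = -10 + (385 + 35*x) = 375 + 35*x)
-24849*F(14) = -24849*(375 + 35*14) = -24849*(375 + 490) = -24849*865 = -21494385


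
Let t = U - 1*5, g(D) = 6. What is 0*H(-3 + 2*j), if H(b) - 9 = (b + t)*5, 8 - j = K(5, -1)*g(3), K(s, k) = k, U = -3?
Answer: 0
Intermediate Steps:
j = 14 (j = 8 - (-1)*6 = 8 - 1*(-6) = 8 + 6 = 14)
t = -8 (t = -3 - 1*5 = -3 - 5 = -8)
H(b) = -31 + 5*b (H(b) = 9 + (b - 8)*5 = 9 + (-8 + b)*5 = 9 + (-40 + 5*b) = -31 + 5*b)
0*H(-3 + 2*j) = 0*(-31 + 5*(-3 + 2*14)) = 0*(-31 + 5*(-3 + 28)) = 0*(-31 + 5*25) = 0*(-31 + 125) = 0*94 = 0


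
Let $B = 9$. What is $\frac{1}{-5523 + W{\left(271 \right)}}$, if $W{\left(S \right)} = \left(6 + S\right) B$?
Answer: $- \frac{1}{3030} \approx -0.00033003$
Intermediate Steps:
$W{\left(S \right)} = 54 + 9 S$ ($W{\left(S \right)} = \left(6 + S\right) 9 = 54 + 9 S$)
$\frac{1}{-5523 + W{\left(271 \right)}} = \frac{1}{-5523 + \left(54 + 9 \cdot 271\right)} = \frac{1}{-5523 + \left(54 + 2439\right)} = \frac{1}{-5523 + 2493} = \frac{1}{-3030} = - \frac{1}{3030}$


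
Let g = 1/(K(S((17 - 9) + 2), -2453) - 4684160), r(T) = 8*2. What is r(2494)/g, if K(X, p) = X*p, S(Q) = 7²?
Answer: -76869712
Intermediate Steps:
r(T) = 16
S(Q) = 49
g = -1/4804357 (g = 1/(49*(-2453) - 4684160) = 1/(-120197 - 4684160) = 1/(-4804357) = -1/4804357 ≈ -2.0814e-7)
r(2494)/g = 16/(-1/4804357) = 16*(-4804357) = -76869712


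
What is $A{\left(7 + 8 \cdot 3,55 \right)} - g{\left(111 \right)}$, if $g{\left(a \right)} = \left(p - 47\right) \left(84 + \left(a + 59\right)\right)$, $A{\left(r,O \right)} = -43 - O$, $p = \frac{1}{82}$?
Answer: $\frac{485313}{41} \approx 11837.0$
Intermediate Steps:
$p = \frac{1}{82} \approx 0.012195$
$g{\left(a \right)} = - \frac{550979}{82} - \frac{3853 a}{82}$ ($g{\left(a \right)} = \left(\frac{1}{82} - 47\right) \left(84 + \left(a + 59\right)\right) = - \frac{3853 \left(84 + \left(59 + a\right)\right)}{82} = - \frac{3853 \left(143 + a\right)}{82} = - \frac{550979}{82} - \frac{3853 a}{82}$)
$A{\left(7 + 8 \cdot 3,55 \right)} - g{\left(111 \right)} = \left(-43 - 55\right) - \left(- \frac{550979}{82} - \frac{427683}{82}\right) = -98 - - \frac{489331}{41} = -98 + \frac{489331}{41} = \frac{485313}{41}$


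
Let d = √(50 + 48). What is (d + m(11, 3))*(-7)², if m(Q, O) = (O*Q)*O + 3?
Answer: 4998 + 343*√2 ≈ 5483.1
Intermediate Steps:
d = 7*√2 (d = √98 = 7*√2 ≈ 9.8995)
m(Q, O) = 3 + Q*O² (m(Q, O) = Q*O² + 3 = 3 + Q*O²)
(d + m(11, 3))*(-7)² = (7*√2 + (3 + 11*3²))*(-7)² = (7*√2 + (3 + 11*9))*49 = (7*√2 + (3 + 99))*49 = (7*√2 + 102)*49 = (102 + 7*√2)*49 = 4998 + 343*√2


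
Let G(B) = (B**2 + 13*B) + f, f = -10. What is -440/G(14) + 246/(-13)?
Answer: -12031/598 ≈ -20.119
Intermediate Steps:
G(B) = -10 + B**2 + 13*B (G(B) = (B**2 + 13*B) - 10 = -10 + B**2 + 13*B)
-440/G(14) + 246/(-13) = -440/(-10 + 14**2 + 13*14) + 246/(-13) = -440/(-10 + 196 + 182) + 246*(-1/13) = -440/368 - 246/13 = -440*1/368 - 246/13 = -55/46 - 246/13 = -12031/598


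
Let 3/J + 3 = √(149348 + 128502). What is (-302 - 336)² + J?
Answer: 113093512013/277841 + 15*√11114/277841 ≈ 4.0704e+5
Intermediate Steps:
J = 3/(-3 + 5*√11114) (J = 3/(-3 + √(149348 + 128502)) = 3/(-3 + √277850) = 3/(-3 + 5*√11114) ≈ 0.0057239)
(-302 - 336)² + J = (-302 - 336)² + (9/277841 + 15*√11114/277841) = (-638)² + (9/277841 + 15*√11114/277841) = 407044 + (9/277841 + 15*√11114/277841) = 113093512013/277841 + 15*√11114/277841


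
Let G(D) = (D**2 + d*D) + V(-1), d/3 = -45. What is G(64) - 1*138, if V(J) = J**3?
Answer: -4683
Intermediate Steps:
d = -135 (d = 3*(-45) = -135)
G(D) = -1 + D**2 - 135*D (G(D) = (D**2 - 135*D) + (-1)**3 = (D**2 - 135*D) - 1 = -1 + D**2 - 135*D)
G(64) - 1*138 = (-1 + 64**2 - 135*64) - 1*138 = (-1 + 4096 - 8640) - 138 = -4545 - 138 = -4683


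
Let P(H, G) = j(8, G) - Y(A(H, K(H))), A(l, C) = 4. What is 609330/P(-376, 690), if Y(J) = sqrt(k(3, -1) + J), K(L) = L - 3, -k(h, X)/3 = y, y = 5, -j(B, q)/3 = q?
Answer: -1261313100/4284911 + 609330*I*sqrt(11)/4284911 ≈ -294.36 + 0.47164*I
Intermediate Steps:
j(B, q) = -3*q
k(h, X) = -15 (k(h, X) = -3*5 = -15)
K(L) = -3 + L
Y(J) = sqrt(-15 + J)
P(H, G) = -3*G - I*sqrt(11) (P(H, G) = -3*G - sqrt(-15 + 4) = -3*G - sqrt(-11) = -3*G - I*sqrt(11))
609330/P(-376, 690) = 609330/(-3*690 - I*sqrt(11)) = 609330/(-2070 - I*sqrt(11))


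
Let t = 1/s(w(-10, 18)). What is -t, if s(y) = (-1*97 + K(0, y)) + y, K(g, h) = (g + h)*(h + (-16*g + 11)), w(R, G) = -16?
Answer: 1/33 ≈ 0.030303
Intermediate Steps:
K(g, h) = (g + h)*(11 + h - 16*g) (K(g, h) = (g + h)*(h + (11 - 16*g)) = (g + h)*(11 + h - 16*g))
s(y) = -97 + y**2 + 12*y (s(y) = (-1*97 + (y**2 - 16*0**2 + 11*0 + 11*y - 15*0*y)) + y = (-97 + (y**2 - 16*0 + 0 + 11*y + 0)) + y = (-97 + (y**2 + 0 + 0 + 11*y + 0)) + y = (-97 + (y**2 + 11*y)) + y = (-97 + y**2 + 11*y) + y = -97 + y**2 + 12*y)
t = -1/33 (t = 1/(-97 + (-16)**2 + 12*(-16)) = 1/(-97 + 256 - 192) = 1/(-33) = -1/33 ≈ -0.030303)
-t = -1*(-1/33) = 1/33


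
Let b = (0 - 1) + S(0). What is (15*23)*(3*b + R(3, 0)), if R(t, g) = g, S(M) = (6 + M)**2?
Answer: 36225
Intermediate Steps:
b = 35 (b = (0 - 1) + (6 + 0)**2 = -1 + 6**2 = -1 + 36 = 35)
(15*23)*(3*b + R(3, 0)) = (15*23)*(3*35 + 0) = 345*(105 + 0) = 345*105 = 36225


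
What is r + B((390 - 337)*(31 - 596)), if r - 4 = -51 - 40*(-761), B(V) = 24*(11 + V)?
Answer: -688023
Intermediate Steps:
B(V) = 264 + 24*V
r = 30393 (r = 4 + (-51 - 40*(-761)) = 4 + (-51 + 30440) = 4 + 30389 = 30393)
r + B((390 - 337)*(31 - 596)) = 30393 + (264 + 24*((390 - 337)*(31 - 596))) = 30393 + (264 + 24*(53*(-565))) = 30393 + (264 + 24*(-29945)) = 30393 + (264 - 718680) = 30393 - 718416 = -688023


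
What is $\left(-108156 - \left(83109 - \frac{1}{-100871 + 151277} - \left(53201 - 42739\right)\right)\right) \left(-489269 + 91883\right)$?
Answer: $\frac{603599928561927}{8401} \approx 7.1849 \cdot 10^{10}$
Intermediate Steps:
$\left(-108156 - \left(83109 - \frac{1}{-100871 + 151277} - \left(53201 - 42739\right)\right)\right) \left(-489269 + 91883\right) = \left(-108156 - \left(83109 - \frac{1}{50406} - \left(53201 - 42739\right)\right)\right) \left(-397386\right) = \left(-108156 + \left(\frac{1}{50406} - \left(83109 - 10462\right)\right)\right) \left(-397386\right) = \left(-108156 + \left(\frac{1}{50406} - 72647\right)\right) \left(-397386\right) = \left(-108156 - \frac{3661844681}{50406}\right) \left(-397386\right) = \left(- \frac{9113556017}{50406}\right) \left(-397386\right) = \frac{603599928561927}{8401}$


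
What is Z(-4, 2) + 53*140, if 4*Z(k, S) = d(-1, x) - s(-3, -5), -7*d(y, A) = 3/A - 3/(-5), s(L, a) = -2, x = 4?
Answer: 4155453/560 ≈ 7420.5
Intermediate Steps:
d(y, A) = -3/35 - 3/(7*A) (d(y, A) = -(3/A - 3/(-5))/7 = -(3/A - 3*(-⅕))/7 = -(3/A + ⅗)/7 = -(⅗ + 3/A)/7 = -3/35 - 3/(7*A))
Z(k, S) = 253/560 (Z(k, S) = ((3/35)*(-5 - 1*4)/4 - 1*(-2))/4 = ((3/35)*(¼)*(-5 - 4) + 2)/4 = ((3/35)*(¼)*(-9) + 2)/4 = (-27/140 + 2)/4 = (¼)*(253/140) = 253/560)
Z(-4, 2) + 53*140 = 253/560 + 53*140 = 253/560 + 7420 = 4155453/560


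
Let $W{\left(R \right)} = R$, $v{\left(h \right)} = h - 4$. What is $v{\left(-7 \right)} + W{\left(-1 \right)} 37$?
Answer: $-48$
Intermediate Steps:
$v{\left(h \right)} = -4 + h$
$v{\left(-7 \right)} + W{\left(-1 \right)} 37 = \left(-4 - 7\right) - 37 = -11 - 37 = -48$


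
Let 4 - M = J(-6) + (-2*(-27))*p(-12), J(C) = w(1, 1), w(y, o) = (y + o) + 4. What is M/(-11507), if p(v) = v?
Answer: -646/11507 ≈ -0.056140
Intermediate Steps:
w(y, o) = 4 + o + y (w(y, o) = (o + y) + 4 = 4 + o + y)
J(C) = 6 (J(C) = 4 + 1 + 1 = 6)
M = 646 (M = 4 - (6 - 2*(-27)*(-12)) = 4 - (6 + 54*(-12)) = 4 - (6 - 648) = 4 - 1*(-642) = 4 + 642 = 646)
M/(-11507) = 646/(-11507) = 646*(-1/11507) = -646/11507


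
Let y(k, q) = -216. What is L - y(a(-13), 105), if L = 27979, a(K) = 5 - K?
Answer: 28195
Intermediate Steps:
L - y(a(-13), 105) = 27979 - 1*(-216) = 27979 + 216 = 28195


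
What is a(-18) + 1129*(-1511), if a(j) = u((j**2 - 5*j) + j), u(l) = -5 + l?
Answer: -1705528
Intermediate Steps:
a(j) = -5 + j**2 - 4*j (a(j) = -5 + ((j**2 - 5*j) + j) = -5 + (j**2 - 4*j) = -5 + j**2 - 4*j)
a(-18) + 1129*(-1511) = (-5 - 18*(-4 - 18)) + 1129*(-1511) = (-5 - 18*(-22)) - 1705919 = (-5 + 396) - 1705919 = 391 - 1705919 = -1705528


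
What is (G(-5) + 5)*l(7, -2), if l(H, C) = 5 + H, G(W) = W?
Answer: 0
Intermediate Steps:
(G(-5) + 5)*l(7, -2) = (-5 + 5)*(5 + 7) = 0*12 = 0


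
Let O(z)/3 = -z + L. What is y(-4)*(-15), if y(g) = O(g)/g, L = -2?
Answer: 45/2 ≈ 22.500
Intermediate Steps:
O(z) = -6 - 3*z (O(z) = 3*(-z - 2) = 3*(-2 - z) = -6 - 3*z)
y(g) = (-6 - 3*g)/g
y(-4)*(-15) = (-3 - 6/(-4))*(-15) = (-3 - 6*(-¼))*(-15) = (-3 + 3/2)*(-15) = -3/2*(-15) = 45/2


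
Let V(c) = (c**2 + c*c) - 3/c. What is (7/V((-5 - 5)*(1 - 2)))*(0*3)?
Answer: 0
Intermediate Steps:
V(c) = -3/c + 2*c**2 (V(c) = (c**2 + c**2) - 3/c = 2*c**2 - 3/c = -3/c + 2*c**2)
(7/V((-5 - 5)*(1 - 2)))*(0*3) = (7/(((-3 + 2*((-5 - 5)*(1 - 2))**3)/(((-5 - 5)*(1 - 2))))))*(0*3) = (7/(((-3 + 2*(-10*(-1))**3)/((-10*(-1))))))*0 = (7/(((-3 + 2*10**3)/10)))*0 = (7/(((-3 + 2*1000)/10)))*0 = (7/(((-3 + 2000)/10)))*0 = (7/(((1/10)*1997)))*0 = (7/(1997/10))*0 = (7*(10/1997))*0 = (70/1997)*0 = 0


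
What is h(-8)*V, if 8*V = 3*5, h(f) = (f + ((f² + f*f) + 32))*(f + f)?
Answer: -4560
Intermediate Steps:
h(f) = 2*f*(32 + f + 2*f²) (h(f) = (f + ((f² + f²) + 32))*(2*f) = (f + (2*f² + 32))*(2*f) = (f + (32 + 2*f²))*(2*f) = (32 + f + 2*f²)*(2*f) = 2*f*(32 + f + 2*f²))
V = 15/8 (V = (3*5)/8 = (⅛)*15 = 15/8 ≈ 1.8750)
h(-8)*V = (2*(-8)*(32 - 8 + 2*(-8)²))*(15/8) = (2*(-8)*(32 - 8 + 2*64))*(15/8) = (2*(-8)*(32 - 8 + 128))*(15/8) = (2*(-8)*152)*(15/8) = -2432*15/8 = -4560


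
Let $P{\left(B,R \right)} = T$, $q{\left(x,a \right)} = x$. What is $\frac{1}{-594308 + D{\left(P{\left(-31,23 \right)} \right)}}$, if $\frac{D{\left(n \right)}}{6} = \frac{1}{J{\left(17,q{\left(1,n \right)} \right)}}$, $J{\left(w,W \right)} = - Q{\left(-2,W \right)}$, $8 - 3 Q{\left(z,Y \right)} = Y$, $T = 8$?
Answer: $- \frac{7}{4160174} \approx -1.6826 \cdot 10^{-6}$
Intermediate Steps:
$Q{\left(z,Y \right)} = \frac{8}{3} - \frac{Y}{3}$
$P{\left(B,R \right)} = 8$
$J{\left(w,W \right)} = - \frac{8}{3} + \frac{W}{3}$ ($J{\left(w,W \right)} = - (\frac{8}{3} - \frac{W}{3}) = - \frac{8}{3} + \frac{W}{3}$)
$D{\left(n \right)} = - \frac{18}{7}$ ($D{\left(n \right)} = \frac{6}{- \frac{8}{3} + \frac{1}{3} \cdot 1} = \frac{6}{- \frac{8}{3} + \frac{1}{3}} = \frac{6}{- \frac{7}{3}} = 6 \left(- \frac{3}{7}\right) = - \frac{18}{7}$)
$\frac{1}{-594308 + D{\left(P{\left(-31,23 \right)} \right)}} = \frac{1}{-594308 - \frac{18}{7}} = \frac{1}{- \frac{4160174}{7}} = - \frac{7}{4160174}$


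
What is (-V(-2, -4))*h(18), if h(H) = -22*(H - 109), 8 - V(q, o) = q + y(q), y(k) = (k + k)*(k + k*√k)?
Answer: -4004 + 16016*I*√2 ≈ -4004.0 + 22650.0*I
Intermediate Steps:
y(k) = 2*k*(k + k^(3/2)) (y(k) = (2*k)*(k + k^(3/2)) = 2*k*(k + k^(3/2)))
V(q, o) = 8 - q - 2*q² - 2*q^(5/2) (V(q, o) = 8 - (q + (2*q² + 2*q^(5/2))) = 8 - (q + 2*q² + 2*q^(5/2)) = 8 + (-q - 2*q² - 2*q^(5/2)) = 8 - q - 2*q² - 2*q^(5/2))
h(H) = 2398 - 22*H (h(H) = -22*(-109 + H) = 2398 - 22*H)
(-V(-2, -4))*h(18) = (-(8 - 1*(-2) - 2*(-2)² - 8*I*√2))*(2398 - 22*18) = (-(8 + 2 - 2*4 - 8*I*√2))*(2398 - 396) = -(8 + 2 - 8 - 8*I*√2)*2002 = -(2 - 8*I*√2)*2002 = (-2 + 8*I*√2)*2002 = -4004 + 16016*I*√2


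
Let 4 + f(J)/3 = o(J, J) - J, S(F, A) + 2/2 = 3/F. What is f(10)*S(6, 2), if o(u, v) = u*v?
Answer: -129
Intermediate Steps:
S(F, A) = -1 + 3/F
f(J) = -12 - 3*J + 3*J**2 (f(J) = -12 + 3*(J*J - J) = -12 + 3*(J**2 - J) = -12 + (-3*J + 3*J**2) = -12 - 3*J + 3*J**2)
f(10)*S(6, 2) = (-12 - 3*10 + 3*10**2)*((3 - 1*6)/6) = (-12 - 30 + 3*100)*((3 - 6)/6) = (-12 - 30 + 300)*((1/6)*(-3)) = 258*(-1/2) = -129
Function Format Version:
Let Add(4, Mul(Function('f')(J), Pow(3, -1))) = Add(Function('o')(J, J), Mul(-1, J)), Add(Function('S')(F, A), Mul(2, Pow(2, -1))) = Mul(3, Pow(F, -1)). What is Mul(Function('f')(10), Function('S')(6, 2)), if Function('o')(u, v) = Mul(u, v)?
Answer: -129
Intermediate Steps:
Function('S')(F, A) = Add(-1, Mul(3, Pow(F, -1)))
Function('f')(J) = Add(-12, Mul(-3, J), Mul(3, Pow(J, 2))) (Function('f')(J) = Add(-12, Mul(3, Add(Mul(J, J), Mul(-1, J)))) = Add(-12, Mul(3, Add(Pow(J, 2), Mul(-1, J)))) = Add(-12, Add(Mul(-3, J), Mul(3, Pow(J, 2)))) = Add(-12, Mul(-3, J), Mul(3, Pow(J, 2))))
Mul(Function('f')(10), Function('S')(6, 2)) = Mul(Add(-12, Mul(-3, 10), Mul(3, Pow(10, 2))), Mul(Pow(6, -1), Add(3, Mul(-1, 6)))) = Mul(Add(-12, -30, Mul(3, 100)), Mul(Rational(1, 6), Add(3, -6))) = Mul(Add(-12, -30, 300), Mul(Rational(1, 6), -3)) = Mul(258, Rational(-1, 2)) = -129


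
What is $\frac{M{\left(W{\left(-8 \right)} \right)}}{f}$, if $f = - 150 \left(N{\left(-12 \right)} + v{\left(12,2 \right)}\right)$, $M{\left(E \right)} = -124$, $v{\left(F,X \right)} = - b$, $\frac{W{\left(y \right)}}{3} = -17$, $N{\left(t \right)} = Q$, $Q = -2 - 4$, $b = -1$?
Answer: $- \frac{62}{375} \approx -0.16533$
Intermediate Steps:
$Q = -6$ ($Q = -2 - 4 = -6$)
$N{\left(t \right)} = -6$
$W{\left(y \right)} = -51$ ($W{\left(y \right)} = 3 \left(-17\right) = -51$)
$v{\left(F,X \right)} = 1$ ($v{\left(F,X \right)} = \left(-1\right) \left(-1\right) = 1$)
$f = 750$ ($f = - 150 \left(-6 + 1\right) = \left(-150\right) \left(-5\right) = 750$)
$\frac{M{\left(W{\left(-8 \right)} \right)}}{f} = - \frac{124}{750} = \left(-124\right) \frac{1}{750} = - \frac{62}{375}$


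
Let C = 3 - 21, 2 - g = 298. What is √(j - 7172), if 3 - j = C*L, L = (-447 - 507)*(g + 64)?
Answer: √3976735 ≈ 1994.2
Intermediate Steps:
g = -296 (g = 2 - 1*298 = 2 - 298 = -296)
C = -18
L = 221328 (L = (-447 - 507)*(-296 + 64) = -954*(-232) = 221328)
j = 3983907 (j = 3 - (-18)*221328 = 3 - 1*(-3983904) = 3 + 3983904 = 3983907)
√(j - 7172) = √(3983907 - 7172) = √3976735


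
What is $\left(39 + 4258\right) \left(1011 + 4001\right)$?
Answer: $21536564$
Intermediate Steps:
$\left(39 + 4258\right) \left(1011 + 4001\right) = 4297 \cdot 5012 = 21536564$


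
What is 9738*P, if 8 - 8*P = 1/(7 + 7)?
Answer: 540459/56 ≈ 9651.0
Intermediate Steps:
P = 111/112 (P = 1 - 1/(8*(7 + 7)) = 1 - ⅛/14 = 1 - ⅛*1/14 = 1 - 1/112 = 111/112 ≈ 0.99107)
9738*P = 9738*(111/112) = 540459/56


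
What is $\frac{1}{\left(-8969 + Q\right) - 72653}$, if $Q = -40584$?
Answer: $- \frac{1}{122206} \approx -8.1829 \cdot 10^{-6}$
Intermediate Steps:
$\frac{1}{\left(-8969 + Q\right) - 72653} = \frac{1}{\left(-8969 - 40584\right) - 72653} = \frac{1}{-49553 - 72653} = \frac{1}{-122206} = - \frac{1}{122206}$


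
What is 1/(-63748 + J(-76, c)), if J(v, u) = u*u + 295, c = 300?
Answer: 1/26547 ≈ 3.7669e-5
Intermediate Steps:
J(v, u) = 295 + u**2 (J(v, u) = u**2 + 295 = 295 + u**2)
1/(-63748 + J(-76, c)) = 1/(-63748 + (295 + 300**2)) = 1/(-63748 + (295 + 90000)) = 1/(-63748 + 90295) = 1/26547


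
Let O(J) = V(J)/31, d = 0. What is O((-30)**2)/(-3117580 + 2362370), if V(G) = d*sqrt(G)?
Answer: 0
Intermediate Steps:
V(G) = 0 (V(G) = 0*sqrt(G) = 0)
O(J) = 0 (O(J) = 0/31 = (1/31)*0 = 0)
O((-30)**2)/(-3117580 + 2362370) = 0/(-3117580 + 2362370) = 0/(-755210) = 0*(-1/755210) = 0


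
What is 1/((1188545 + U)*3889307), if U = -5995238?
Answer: -1/18694704731751 ≈ -5.3491e-14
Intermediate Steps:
1/((1188545 + U)*3889307) = 1/((1188545 - 5995238)*3889307) = (1/3889307)/(-4806693) = -1/4806693*1/3889307 = -1/18694704731751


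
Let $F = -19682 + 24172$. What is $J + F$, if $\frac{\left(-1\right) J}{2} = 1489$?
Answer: $1512$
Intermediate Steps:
$J = -2978$ ($J = \left(-2\right) 1489 = -2978$)
$F = 4490$
$J + F = -2978 + 4490 = 1512$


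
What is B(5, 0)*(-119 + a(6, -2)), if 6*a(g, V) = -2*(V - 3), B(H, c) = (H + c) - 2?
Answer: -352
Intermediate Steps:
B(H, c) = -2 + H + c
a(g, V) = 1 - V/3 (a(g, V) = (-2*(V - 3))/6 = (-2*(-3 + V))/6 = (6 - 2*V)/6 = 1 - V/3)
B(5, 0)*(-119 + a(6, -2)) = (-2 + 5 + 0)*(-119 + (1 - ⅓*(-2))) = 3*(-119 + (1 + ⅔)) = 3*(-119 + 5/3) = 3*(-352/3) = -352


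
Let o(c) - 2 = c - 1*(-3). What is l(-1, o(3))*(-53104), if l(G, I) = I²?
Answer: -3398656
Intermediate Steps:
o(c) = 5 + c (o(c) = 2 + (c - 1*(-3)) = 2 + (c + 3) = 2 + (3 + c) = 5 + c)
l(-1, o(3))*(-53104) = (5 + 3)²*(-53104) = 8²*(-53104) = 64*(-53104) = -3398656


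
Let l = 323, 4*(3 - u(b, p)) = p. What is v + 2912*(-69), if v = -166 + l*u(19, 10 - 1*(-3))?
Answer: -804699/4 ≈ -2.0117e+5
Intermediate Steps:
u(b, p) = 3 - p/4
v = -987/4 (v = -166 + 323*(3 - (10 - 1*(-3))/4) = -166 + 323*(3 - (10 + 3)/4) = -166 + 323*(3 - ¼*13) = -166 + 323*(3 - 13/4) = -166 + 323*(-¼) = -166 - 323/4 = -987/4 ≈ -246.75)
v + 2912*(-69) = -987/4 + 2912*(-69) = -987/4 - 200928 = -804699/4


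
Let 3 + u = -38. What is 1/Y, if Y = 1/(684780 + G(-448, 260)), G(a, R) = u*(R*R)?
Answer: -2086820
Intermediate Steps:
u = -41 (u = -3 - 38 = -41)
G(a, R) = -41*R**2 (G(a, R) = -41*R*R = -41*R**2)
Y = -1/2086820 (Y = 1/(684780 - 41*260**2) = 1/(684780 - 41*67600) = 1/(684780 - 2771600) = 1/(-2086820) = -1/2086820 ≈ -4.7920e-7)
1/Y = 1/(-1/2086820) = -2086820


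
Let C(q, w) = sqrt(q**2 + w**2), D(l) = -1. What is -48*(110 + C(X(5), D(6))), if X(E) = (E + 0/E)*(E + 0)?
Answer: -5280 - 48*sqrt(626) ≈ -6481.0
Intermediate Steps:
X(E) = E**2 (X(E) = (E + 0)*E = E*E = E**2)
-48*(110 + C(X(5), D(6))) = -48*(110 + sqrt((5**2)**2 + (-1)**2)) = -48*(110 + sqrt(25**2 + 1)) = -48*(110 + sqrt(625 + 1)) = -48*(110 + sqrt(626)) = -5280 - 48*sqrt(626)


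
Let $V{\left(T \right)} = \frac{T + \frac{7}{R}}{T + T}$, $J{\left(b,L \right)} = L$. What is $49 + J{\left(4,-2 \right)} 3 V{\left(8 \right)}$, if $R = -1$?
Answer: $\frac{389}{8} \approx 48.625$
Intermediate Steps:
$V{\left(T \right)} = \frac{-7 + T}{2 T}$ ($V{\left(T \right)} = \frac{T + \frac{7}{-1}}{T + T} = \frac{T + 7 \left(-1\right)}{2 T} = \left(T - 7\right) \frac{1}{2 T} = \left(-7 + T\right) \frac{1}{2 T} = \frac{-7 + T}{2 T}$)
$49 + J{\left(4,-2 \right)} 3 V{\left(8 \right)} = 49 + \left(-2\right) 3 \frac{-7 + 8}{2 \cdot 8} = 49 - 6 \cdot \frac{1}{2} \cdot \frac{1}{8} \cdot 1 = 49 - \frac{3}{8} = \frac{389}{8}$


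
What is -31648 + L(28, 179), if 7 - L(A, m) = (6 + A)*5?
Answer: -31811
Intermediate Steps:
L(A, m) = -23 - 5*A (L(A, m) = 7 - (6 + A)*5 = 7 - (30 + 5*A) = 7 + (-30 - 5*A) = -23 - 5*A)
-31648 + L(28, 179) = -31648 + (-23 - 5*28) = -31648 + (-23 - 140) = -31648 - 163 = -31811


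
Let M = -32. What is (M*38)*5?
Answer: -6080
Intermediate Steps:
(M*38)*5 = -32*38*5 = -1216*5 = -6080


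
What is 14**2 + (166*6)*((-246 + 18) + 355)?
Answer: 126688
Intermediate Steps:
14**2 + (166*6)*((-246 + 18) + 355) = 196 + 996*(-228 + 355) = 196 + 996*127 = 196 + 126492 = 126688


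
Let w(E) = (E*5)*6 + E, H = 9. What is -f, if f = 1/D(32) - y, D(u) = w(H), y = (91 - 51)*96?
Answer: 1071359/279 ≈ 3840.0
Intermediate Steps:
w(E) = 31*E (w(E) = (5*E)*6 + E = 30*E + E = 31*E)
y = 3840 (y = 40*96 = 3840)
D(u) = 279 (D(u) = 31*9 = 279)
f = -1071359/279 (f = 1/279 - 1*3840 = 1/279 - 3840 = -1071359/279 ≈ -3840.0)
-f = -1*(-1071359/279) = 1071359/279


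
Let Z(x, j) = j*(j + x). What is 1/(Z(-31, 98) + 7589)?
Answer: 1/14155 ≈ 7.0646e-5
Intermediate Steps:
1/(Z(-31, 98) + 7589) = 1/(98*(98 - 31) + 7589) = 1/(98*67 + 7589) = 1/(6566 + 7589) = 1/14155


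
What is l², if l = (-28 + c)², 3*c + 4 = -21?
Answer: 141158161/81 ≈ 1.7427e+6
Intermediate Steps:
c = -25/3 (c = -4/3 + (⅓)*(-21) = -4/3 - 7 = -25/3 ≈ -8.3333)
l = 11881/9 (l = (-28 - 25/3)² = (-109/3)² = 11881/9 ≈ 1320.1)
l² = (11881/9)² = 141158161/81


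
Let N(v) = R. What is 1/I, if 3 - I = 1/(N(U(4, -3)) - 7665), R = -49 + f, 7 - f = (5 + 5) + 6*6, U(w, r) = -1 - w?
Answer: 7753/23260 ≈ 0.33332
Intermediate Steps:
f = -39 (f = 7 - ((5 + 5) + 6*6) = 7 - (10 + 36) = 7 - 1*46 = 7 - 46 = -39)
R = -88 (R = -49 - 39 = -88)
N(v) = -88
I = 23260/7753 (I = 3 - 1/(-88 - 7665) = 3 - 1/(-7753) = 3 - 1*(-1/7753) = 3 + 1/7753 = 23260/7753 ≈ 3.0001)
1/I = 1/(23260/7753) = 7753/23260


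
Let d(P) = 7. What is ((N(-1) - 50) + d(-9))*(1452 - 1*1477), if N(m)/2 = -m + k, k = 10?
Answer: 525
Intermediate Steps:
N(m) = 20 - 2*m (N(m) = 2*(-m + 10) = 2*(10 - m) = 20 - 2*m)
((N(-1) - 50) + d(-9))*(1452 - 1*1477) = (((20 - 2*(-1)) - 50) + 7)*(1452 - 1*1477) = (((20 + 2) - 50) + 7)*(1452 - 1477) = ((22 - 50) + 7)*(-25) = (-28 + 7)*(-25) = -21*(-25) = 525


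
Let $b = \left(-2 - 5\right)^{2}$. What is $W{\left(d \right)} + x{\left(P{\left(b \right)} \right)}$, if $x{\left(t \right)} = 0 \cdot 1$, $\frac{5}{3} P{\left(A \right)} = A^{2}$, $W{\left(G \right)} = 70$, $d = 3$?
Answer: $70$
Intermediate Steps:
$b = 49$ ($b = \left(-7\right)^{2} = 49$)
$P{\left(A \right)} = \frac{3 A^{2}}{5}$
$x{\left(t \right)} = 0$
$W{\left(d \right)} + x{\left(P{\left(b \right)} \right)} = 70 + 0 = 70$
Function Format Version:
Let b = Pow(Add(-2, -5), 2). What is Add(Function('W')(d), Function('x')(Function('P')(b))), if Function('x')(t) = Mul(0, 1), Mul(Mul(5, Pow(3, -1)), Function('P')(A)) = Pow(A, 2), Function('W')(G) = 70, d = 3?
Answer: 70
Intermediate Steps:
b = 49 (b = Pow(-7, 2) = 49)
Function('P')(A) = Mul(Rational(3, 5), Pow(A, 2))
Function('x')(t) = 0
Add(Function('W')(d), Function('x')(Function('P')(b))) = Add(70, 0) = 70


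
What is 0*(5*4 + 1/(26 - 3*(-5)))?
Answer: 0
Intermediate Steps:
0*(5*4 + 1/(26 - 3*(-5))) = 0*(20 + 1/(26 + 15)) = 0*(20 + 1/41) = 0*(821/41) = 0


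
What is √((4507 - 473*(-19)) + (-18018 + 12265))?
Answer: √7741 ≈ 87.983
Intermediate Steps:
√((4507 - 473*(-19)) + (-18018 + 12265)) = √((4507 + 8987) - 5753) = √(13494 - 5753) = √7741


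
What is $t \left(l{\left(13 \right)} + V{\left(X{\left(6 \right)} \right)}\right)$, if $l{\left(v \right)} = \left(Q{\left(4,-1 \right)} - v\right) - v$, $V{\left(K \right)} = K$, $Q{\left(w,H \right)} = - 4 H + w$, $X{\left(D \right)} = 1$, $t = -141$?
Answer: $2397$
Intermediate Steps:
$Q{\left(w,H \right)} = w - 4 H$
$l{\left(v \right)} = 8 - 2 v$ ($l{\left(v \right)} = \left(\left(4 - -4\right) - v\right) - v = \left(\left(4 + 4\right) - v\right) - v = \left(8 - v\right) - v = 8 - 2 v$)
$t \left(l{\left(13 \right)} + V{\left(X{\left(6 \right)} \right)}\right) = - 141 \left(\left(8 - 26\right) + 1\right) = - 141 \left(-18 + 1\right) = \left(-141\right) \left(-17\right) = 2397$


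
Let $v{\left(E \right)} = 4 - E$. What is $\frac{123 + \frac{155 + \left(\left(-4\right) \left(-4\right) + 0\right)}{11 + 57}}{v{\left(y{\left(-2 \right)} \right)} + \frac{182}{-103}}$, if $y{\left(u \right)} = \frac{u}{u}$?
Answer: $\frac{879105}{8636} \approx 101.8$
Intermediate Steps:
$y{\left(u \right)} = 1$
$\frac{123 + \frac{155 + \left(\left(-4\right) \left(-4\right) + 0\right)}{11 + 57}}{v{\left(y{\left(-2 \right)} \right)} + \frac{182}{-103}} = \frac{123 + \frac{155 + \left(\left(-4\right) \left(-4\right) + 0\right)}{11 + 57}}{\left(4 - 1\right) + \frac{182}{-103}} = \frac{123 + \frac{155 + \left(16 + 0\right)}{68}}{\left(4 - 1\right) + 182 \left(- \frac{1}{103}\right)} = \frac{123 + \left(155 + 16\right) \frac{1}{68}}{3 - \frac{182}{103}} = \frac{123 + 171 \cdot \frac{1}{68}}{\frac{127}{103}} = \left(123 + \frac{171}{68}\right) \frac{103}{127} = \frac{8535}{68} \cdot \frac{103}{127} = \frac{879105}{8636}$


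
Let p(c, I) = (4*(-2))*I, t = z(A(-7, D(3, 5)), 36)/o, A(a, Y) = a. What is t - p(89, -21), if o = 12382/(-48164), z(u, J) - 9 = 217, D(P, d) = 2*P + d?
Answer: -6482620/6191 ≈ -1047.1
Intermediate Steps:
D(P, d) = d + 2*P
z(u, J) = 226 (z(u, J) = 9 + 217 = 226)
o = -6191/24082 (o = 12382*(-1/48164) = -6191/24082 ≈ -0.25708)
t = -5442532/6191 (t = 226/(-6191/24082) = 226*(-24082/6191) = -5442532/6191 ≈ -879.10)
p(c, I) = -8*I
t - p(89, -21) = -5442532/6191 - (-8)*(-21) = -5442532/6191 - 1*168 = -5442532/6191 - 168 = -6482620/6191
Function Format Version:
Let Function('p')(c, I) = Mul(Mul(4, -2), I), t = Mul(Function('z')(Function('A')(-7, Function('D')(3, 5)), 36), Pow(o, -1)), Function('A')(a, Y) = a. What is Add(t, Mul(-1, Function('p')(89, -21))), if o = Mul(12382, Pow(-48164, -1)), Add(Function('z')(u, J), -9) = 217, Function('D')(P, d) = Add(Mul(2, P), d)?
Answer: Rational(-6482620, 6191) ≈ -1047.1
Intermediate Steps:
Function('D')(P, d) = Add(d, Mul(2, P))
Function('z')(u, J) = 226 (Function('z')(u, J) = Add(9, 217) = 226)
o = Rational(-6191, 24082) (o = Mul(12382, Rational(-1, 48164)) = Rational(-6191, 24082) ≈ -0.25708)
t = Rational(-5442532, 6191) (t = Mul(226, Pow(Rational(-6191, 24082), -1)) = Mul(226, Rational(-24082, 6191)) = Rational(-5442532, 6191) ≈ -879.10)
Function('p')(c, I) = Mul(-8, I)
Add(t, Mul(-1, Function('p')(89, -21))) = Add(Rational(-5442532, 6191), Mul(-1, Mul(-8, -21))) = Add(Rational(-5442532, 6191), Mul(-1, 168)) = Add(Rational(-5442532, 6191), -168) = Rational(-6482620, 6191)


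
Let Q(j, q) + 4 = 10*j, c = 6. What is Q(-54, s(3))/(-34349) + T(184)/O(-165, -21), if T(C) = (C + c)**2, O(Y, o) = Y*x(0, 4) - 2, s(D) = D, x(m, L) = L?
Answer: -619819386/11369519 ≈ -54.516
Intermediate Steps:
O(Y, o) = -2 + 4*Y (O(Y, o) = Y*4 - 2 = 4*Y - 2 = -2 + 4*Y)
Q(j, q) = -4 + 10*j
T(C) = (6 + C)**2 (T(C) = (C + 6)**2 = (6 + C)**2)
Q(-54, s(3))/(-34349) + T(184)/O(-165, -21) = (-4 + 10*(-54))/(-34349) + (6 + 184)**2/(-2 + 4*(-165)) = (-4 - 540)*(-1/34349) + 190**2/(-2 - 660) = -544*(-1/34349) + 36100/(-662) = 544/34349 + 36100*(-1/662) = 544/34349 - 18050/331 = -619819386/11369519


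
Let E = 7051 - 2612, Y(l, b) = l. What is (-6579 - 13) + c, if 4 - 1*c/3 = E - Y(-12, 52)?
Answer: -19933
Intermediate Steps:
E = 4439
c = -13341 (c = 12 - 3*(4439 - 1*(-12)) = 12 - 3*(4439 + 12) = 12 - 3*4451 = 12 - 13353 = -13341)
(-6579 - 13) + c = (-6579 - 13) - 13341 = -6592 - 13341 = -19933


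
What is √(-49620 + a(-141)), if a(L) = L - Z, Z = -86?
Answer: 5*I*√1987 ≈ 222.88*I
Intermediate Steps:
a(L) = 86 + L (a(L) = L - 1*(-86) = L + 86 = 86 + L)
√(-49620 + a(-141)) = √(-49620 + (86 - 141)) = √(-49620 - 55) = √(-49675) = 5*I*√1987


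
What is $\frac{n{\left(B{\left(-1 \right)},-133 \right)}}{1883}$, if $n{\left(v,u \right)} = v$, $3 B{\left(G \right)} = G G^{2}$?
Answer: $- \frac{1}{5649} \approx -0.00017702$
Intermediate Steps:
$B{\left(G \right)} = \frac{G^{3}}{3}$ ($B{\left(G \right)} = \frac{G G^{2}}{3} = \frac{G^{3}}{3}$)
$\frac{n{\left(B{\left(-1 \right)},-133 \right)}}{1883} = \frac{\frac{1}{3} \left(-1\right)^{3}}{1883} = \frac{1}{3} \left(-1\right) \frac{1}{1883} = \left(- \frac{1}{3}\right) \frac{1}{1883} = - \frac{1}{5649}$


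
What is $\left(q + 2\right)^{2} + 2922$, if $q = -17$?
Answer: $3147$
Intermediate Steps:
$\left(q + 2\right)^{2} + 2922 = \left(-17 + 2\right)^{2} + 2922 = \left(-15\right)^{2} + 2922 = 225 + 2922 = 3147$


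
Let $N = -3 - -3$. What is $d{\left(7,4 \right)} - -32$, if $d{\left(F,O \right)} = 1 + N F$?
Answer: $33$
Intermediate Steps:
$N = 0$ ($N = -3 + 3 = 0$)
$d{\left(F,O \right)} = 1$ ($d{\left(F,O \right)} = 1 + 0 F = 1 + 0 = 1$)
$d{\left(7,4 \right)} - -32 = 1 - -32 = 1 + 32 = 33$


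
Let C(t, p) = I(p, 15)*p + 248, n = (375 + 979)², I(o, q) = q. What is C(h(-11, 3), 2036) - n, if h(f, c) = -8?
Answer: -1802528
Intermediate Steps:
n = 1833316 (n = 1354² = 1833316)
C(t, p) = 248 + 15*p (C(t, p) = 15*p + 248 = 248 + 15*p)
C(h(-11, 3), 2036) - n = (248 + 15*2036) - 1*1833316 = (248 + 30540) - 1833316 = 30788 - 1833316 = -1802528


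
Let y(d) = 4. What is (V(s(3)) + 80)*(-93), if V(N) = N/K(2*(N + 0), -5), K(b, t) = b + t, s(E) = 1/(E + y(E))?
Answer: -81809/11 ≈ -7437.2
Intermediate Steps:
s(E) = 1/(4 + E) (s(E) = 1/(E + 4) = 1/(4 + E))
V(N) = N/(-5 + 2*N) (V(N) = N/(2*(N + 0) - 5) = N/(2*N - 5) = N/(-5 + 2*N))
(V(s(3)) + 80)*(-93) = (1/((4 + 3)*(-5 + 2/(4 + 3))) + 80)*(-93) = (1/(7*(-5 + 2/7)) + 80)*(-93) = (1/(7*(-33/7)) + 80)*(-93) = ((⅐)*(-7/33) + 80)*(-93) = (-1/33 + 80)*(-93) = (2639/33)*(-93) = -81809/11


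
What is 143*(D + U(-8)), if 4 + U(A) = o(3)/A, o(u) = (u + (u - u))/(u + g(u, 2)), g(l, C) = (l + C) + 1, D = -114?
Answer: -405119/24 ≈ -16880.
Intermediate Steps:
g(l, C) = 1 + C + l (g(l, C) = (C + l) + 1 = 1 + C + l)
o(u) = u/(3 + 2*u) (o(u) = (u + (u - u))/(u + (1 + 2 + u)) = (u + 0)/(u + (3 + u)) = u/(3 + 2*u))
U(A) = -4 + 1/(3*A) (U(A) = -4 + (3/(3 + 2*3))/A = -4 + (3/(3 + 6))/A = -4 + (3/9)/A = -4 + (3*(⅑))/A = -4 + 1/(3*A))
143*(D + U(-8)) = 143*(-114 + (-4 + (⅓)/(-8))) = 143*(-114 + (-4 + (⅓)*(-⅛))) = 143*(-114 + (-4 - 1/24)) = 143*(-114 - 97/24) = 143*(-2833/24) = -405119/24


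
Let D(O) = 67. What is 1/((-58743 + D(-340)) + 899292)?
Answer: 1/840616 ≈ 1.1896e-6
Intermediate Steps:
1/((-58743 + D(-340)) + 899292) = 1/((-58743 + 67) + 899292) = 1/(-58676 + 899292) = 1/840616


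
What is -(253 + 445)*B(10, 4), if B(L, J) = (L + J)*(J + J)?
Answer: -78176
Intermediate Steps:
B(L, J) = 2*J*(J + L) (B(L, J) = (J + L)*(2*J) = 2*J*(J + L))
-(253 + 445)*B(10, 4) = -(253 + 445)*2*4*(4 + 10) = -698*2*4*14 = -698*112 = -1*78176 = -78176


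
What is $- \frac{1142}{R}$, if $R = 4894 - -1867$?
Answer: $- \frac{1142}{6761} \approx -0.16891$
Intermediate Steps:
$R = 6761$ ($R = 4894 + 1867 = 6761$)
$- \frac{1142}{R} = - \frac{1142}{6761}$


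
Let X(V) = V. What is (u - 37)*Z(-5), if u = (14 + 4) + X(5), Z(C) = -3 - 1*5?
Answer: 112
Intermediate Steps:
Z(C) = -8 (Z(C) = -3 - 5 = -8)
u = 23 (u = (14 + 4) + 5 = 18 + 5 = 23)
(u - 37)*Z(-5) = (23 - 37)*(-8) = -14*(-8) = 112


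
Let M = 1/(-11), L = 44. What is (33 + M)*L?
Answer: 1448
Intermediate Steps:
M = -1/11 ≈ -0.090909
(33 + M)*L = (33 - 1/11)*44 = (362/11)*44 = 1448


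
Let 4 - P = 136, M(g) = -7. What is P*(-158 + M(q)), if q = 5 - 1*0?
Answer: 21780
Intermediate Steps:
q = 5 (q = 5 + 0 = 5)
P = -132 (P = 4 - 1*136 = 4 - 136 = -132)
P*(-158 + M(q)) = -132*(-158 - 7) = -132*(-165) = 21780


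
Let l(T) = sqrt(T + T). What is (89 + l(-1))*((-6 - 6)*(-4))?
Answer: 4272 + 48*I*sqrt(2) ≈ 4272.0 + 67.882*I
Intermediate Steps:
l(T) = sqrt(2)*sqrt(T) (l(T) = sqrt(2*T) = sqrt(2)*sqrt(T))
(89 + l(-1))*((-6 - 6)*(-4)) = (89 + sqrt(2)*sqrt(-1))*((-6 - 6)*(-4)) = (89 + sqrt(2)*I)*(-12*(-4)) = (89 + I*sqrt(2))*48 = 4272 + 48*I*sqrt(2)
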